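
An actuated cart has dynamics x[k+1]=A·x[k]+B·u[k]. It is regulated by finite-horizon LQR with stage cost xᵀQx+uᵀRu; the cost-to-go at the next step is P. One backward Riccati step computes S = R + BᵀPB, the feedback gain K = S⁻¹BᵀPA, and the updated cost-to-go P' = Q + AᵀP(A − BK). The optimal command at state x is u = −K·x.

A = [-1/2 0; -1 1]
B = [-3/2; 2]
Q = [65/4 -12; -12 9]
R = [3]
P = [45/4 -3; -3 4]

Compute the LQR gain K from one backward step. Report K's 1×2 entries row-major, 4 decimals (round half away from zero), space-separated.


-0.0171 0.2006

BᵀP = [-22.8750 12.5000]
S = R + BᵀPB = [3] + [59.3125] = [62.3125]
BᵀPA = [-1.0625 12.5000]
K = S⁻¹·BᵀPA = [-0.0171 0.2006]
A−BK = [-0.5256 0.3009; -0.9659 0.5988]
AᵀP(A−BK) = [3.7944 -2.2869; -2.2869 1.4925]
P' = Q + AᵀP(A−BK) = [20.0444 -14.2869; -14.2869 10.4925]
tr(P') = 30.5369


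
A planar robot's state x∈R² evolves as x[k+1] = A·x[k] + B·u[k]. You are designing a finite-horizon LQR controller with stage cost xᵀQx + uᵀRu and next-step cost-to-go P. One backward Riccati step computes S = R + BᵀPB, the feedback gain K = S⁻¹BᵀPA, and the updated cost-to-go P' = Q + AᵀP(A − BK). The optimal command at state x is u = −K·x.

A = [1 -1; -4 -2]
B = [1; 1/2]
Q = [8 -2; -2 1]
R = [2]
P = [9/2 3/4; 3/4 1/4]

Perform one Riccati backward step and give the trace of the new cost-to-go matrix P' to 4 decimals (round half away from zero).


BᵀP = [4.8750 0.8750]
S = R + BᵀPB = [2] + [5.3125] = [7.3125]
BᵀPA = [1.3750 -6.6250]
K = S⁻¹·BᵀPA = [0.1880 -0.9060]
A−BK = [0.8120 -0.0940; -4.0940 -1.5470]
AᵀP(A−BK) = [2.2415 0.2457; 0.2457 2.4979]
P' = Q + AᵀP(A−BK) = [10.2415 -1.7543; -1.7543 3.4979]
tr(P') = 13.7393

13.7393


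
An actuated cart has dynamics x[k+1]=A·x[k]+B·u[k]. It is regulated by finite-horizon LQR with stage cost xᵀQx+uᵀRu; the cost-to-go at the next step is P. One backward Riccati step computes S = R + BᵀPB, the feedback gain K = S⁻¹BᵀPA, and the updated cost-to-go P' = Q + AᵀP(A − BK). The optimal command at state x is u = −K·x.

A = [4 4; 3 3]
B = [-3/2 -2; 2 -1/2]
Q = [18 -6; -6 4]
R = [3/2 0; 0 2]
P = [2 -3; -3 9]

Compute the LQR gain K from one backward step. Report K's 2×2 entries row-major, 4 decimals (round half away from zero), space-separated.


BᵀP = [-9.0000 22.5000; -2.5000 1.5000]
S = R + BᵀPB = [3/2 0; 0 2] + [58.5000 6.7500; 6.7500 4.2500] = [60.0000 6.7500; 6.7500 6.2500]
BᵀPA = [31.5000 31.5000; -5.5000 -5.5000]
K = S⁻¹·BᵀPA = [0.7103 0.7103; -1.6471 -1.6471]
A−BK = [1.7712 1.7712; 0.7558 0.7558]
AᵀP(A−BK) = [9.5663 9.5663; 9.5663 9.5663]
P' = Q + AᵀP(A−BK) = [27.5663 3.5663; 3.5663 13.5663]
tr(P') = 41.1326

0.7103 0.7103 -1.6471 -1.6471


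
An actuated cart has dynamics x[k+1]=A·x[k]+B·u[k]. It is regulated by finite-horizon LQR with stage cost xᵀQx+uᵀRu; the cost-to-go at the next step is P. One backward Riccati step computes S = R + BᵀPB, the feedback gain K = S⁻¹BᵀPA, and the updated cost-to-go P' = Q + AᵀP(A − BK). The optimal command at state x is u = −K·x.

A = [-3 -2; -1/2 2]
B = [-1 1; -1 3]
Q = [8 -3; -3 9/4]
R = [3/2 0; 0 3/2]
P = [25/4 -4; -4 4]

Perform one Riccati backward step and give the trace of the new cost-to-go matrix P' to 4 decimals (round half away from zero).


BᵀP = [-2.2500 0.0000; -5.7500 8.0000]
S = R + BᵀPB = [3/2 0; 0 3/2] + [2.2500 -2.2500; -2.2500 18.2500] = [3.7500 -2.2500; -2.2500 19.7500]
BᵀPA = [6.7500 4.5000; 13.2500 27.5000]
K = S⁻¹·BᵀPA = [2.3641 2.1848; 0.9402 1.6413]
A−BK = [-1.5761 -1.4565; -0.9565 -0.7391]
AᵀP(A−BK) = [16.8342 17.0054; 17.0054 18.0326]
P' = Q + AᵀP(A−BK) = [24.8342 14.0054; 14.0054 20.2826]
tr(P') = 45.1168

45.1168


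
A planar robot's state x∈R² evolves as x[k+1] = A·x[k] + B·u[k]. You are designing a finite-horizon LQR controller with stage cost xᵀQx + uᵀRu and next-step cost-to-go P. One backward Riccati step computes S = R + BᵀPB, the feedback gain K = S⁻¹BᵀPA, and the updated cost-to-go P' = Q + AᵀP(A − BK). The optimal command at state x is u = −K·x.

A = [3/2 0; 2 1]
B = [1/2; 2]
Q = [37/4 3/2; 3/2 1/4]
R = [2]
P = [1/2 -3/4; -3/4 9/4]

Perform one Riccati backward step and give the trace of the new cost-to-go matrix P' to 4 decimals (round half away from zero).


11.3847

BᵀP = [-1.2500 4.1250]
S = R + BᵀPB = [2] + [7.6250] = [9.6250]
BᵀPA = [6.3750 4.1250]
K = S⁻¹·BᵀPA = [0.6623 0.4286]
A−BK = [1.1688 -0.2143; 0.6753 0.1429]
AᵀP(A−BK) = [1.4026 0.6429; 0.6429 0.4821]
P' = Q + AᵀP(A−BK) = [10.6526 2.1429; 2.1429 0.7321]
tr(P') = 11.3847


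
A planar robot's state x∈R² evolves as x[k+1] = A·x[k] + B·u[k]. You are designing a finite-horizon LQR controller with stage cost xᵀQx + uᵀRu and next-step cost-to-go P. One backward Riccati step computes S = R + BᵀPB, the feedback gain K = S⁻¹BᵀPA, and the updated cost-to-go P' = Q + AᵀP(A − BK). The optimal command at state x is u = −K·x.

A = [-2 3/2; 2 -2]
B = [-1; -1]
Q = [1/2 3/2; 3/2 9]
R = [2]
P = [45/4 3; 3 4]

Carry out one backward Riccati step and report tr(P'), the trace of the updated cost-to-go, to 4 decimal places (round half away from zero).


BᵀP = [-14.2500 -7.0000]
S = R + BᵀPB = [2] + [21.2500] = [23.2500]
BᵀPA = [14.5000 -7.3750]
K = S⁻¹·BᵀPA = [0.6237 -0.3172]
A−BK = [-1.3763 1.1828; 2.6237 -2.3172]
AᵀP(A−BK) = [27.9570 -24.1505; -24.1505 20.9731]
P' = Q + AᵀP(A−BK) = [28.4570 -22.6505; -22.6505 29.9731]
tr(P') = 58.4301

58.4301


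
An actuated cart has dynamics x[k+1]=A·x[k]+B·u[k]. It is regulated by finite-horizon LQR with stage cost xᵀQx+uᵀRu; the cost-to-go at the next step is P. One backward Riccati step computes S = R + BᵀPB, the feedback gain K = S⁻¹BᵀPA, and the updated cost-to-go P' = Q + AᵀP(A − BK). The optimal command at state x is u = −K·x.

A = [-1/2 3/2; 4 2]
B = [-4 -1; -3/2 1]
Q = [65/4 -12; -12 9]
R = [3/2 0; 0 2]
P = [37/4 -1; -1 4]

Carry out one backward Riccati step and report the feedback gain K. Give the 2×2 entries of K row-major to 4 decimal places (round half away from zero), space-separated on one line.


BᵀP = [-35.5000 -2.0000; -10.2500 5.0000]
S = R + BᵀPB = [3/2 0; 0 2] + [145.0000 33.5000; 33.5000 15.2500] = [146.5000 33.5000; 33.5000 17.2500]
BᵀPA = [9.7500 -57.2500; 25.1250 -5.3750]
K = S⁻¹·BᵀPA = [-0.4794 -0.5748; 2.3875 0.8047]
A−BK = [-0.0301 0.0055; 0.8934 0.3332]
AᵀP(A−BK) = [14.9999 5.4497; 5.4497 2.2311]
P' = Q + AᵀP(A−BK) = [31.2499 -6.5503; -6.5503 11.2311]
tr(P') = 42.4810

-0.4794 -0.5748 2.3875 0.8047


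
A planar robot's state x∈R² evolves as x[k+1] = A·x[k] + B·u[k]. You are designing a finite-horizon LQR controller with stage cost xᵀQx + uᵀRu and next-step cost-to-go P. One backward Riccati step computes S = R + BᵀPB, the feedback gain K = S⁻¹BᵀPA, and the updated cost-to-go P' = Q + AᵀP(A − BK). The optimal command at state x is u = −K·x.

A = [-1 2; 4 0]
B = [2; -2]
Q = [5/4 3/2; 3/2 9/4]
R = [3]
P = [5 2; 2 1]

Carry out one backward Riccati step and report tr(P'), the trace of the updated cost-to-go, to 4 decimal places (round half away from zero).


15.0455

BᵀP = [6.0000 2.0000]
S = R + BᵀPB = [3] + [8.0000] = [11.0000]
BᵀPA = [2.0000 12.0000]
K = S⁻¹·BᵀPA = [0.1818 1.0909]
A−BK = [-1.3636 -0.1818; 4.3636 2.1818]
AᵀP(A−BK) = [4.6364 3.8182; 3.8182 6.9091]
P' = Q + AᵀP(A−BK) = [5.8864 5.3182; 5.3182 9.1591]
tr(P') = 15.0455


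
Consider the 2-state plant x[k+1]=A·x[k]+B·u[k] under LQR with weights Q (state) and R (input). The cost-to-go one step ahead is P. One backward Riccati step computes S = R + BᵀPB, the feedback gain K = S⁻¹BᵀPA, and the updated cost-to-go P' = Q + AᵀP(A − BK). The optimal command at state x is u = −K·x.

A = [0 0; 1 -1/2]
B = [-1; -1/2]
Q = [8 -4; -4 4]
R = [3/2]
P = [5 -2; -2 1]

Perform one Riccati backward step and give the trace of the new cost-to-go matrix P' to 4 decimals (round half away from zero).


BᵀP = [-4.0000 1.5000]
S = R + BᵀPB = [3/2] + [3.2500] = [4.7500]
BᵀPA = [1.5000 -0.7500]
K = S⁻¹·BᵀPA = [0.3158 -0.1579]
A−BK = [0.3158 -0.1579; 1.1579 -0.5789]
AᵀP(A−BK) = [0.5263 -0.2632; -0.2632 0.1316]
P' = Q + AᵀP(A−BK) = [8.5263 -4.2632; -4.2632 4.1316]
tr(P') = 12.6579

12.6579


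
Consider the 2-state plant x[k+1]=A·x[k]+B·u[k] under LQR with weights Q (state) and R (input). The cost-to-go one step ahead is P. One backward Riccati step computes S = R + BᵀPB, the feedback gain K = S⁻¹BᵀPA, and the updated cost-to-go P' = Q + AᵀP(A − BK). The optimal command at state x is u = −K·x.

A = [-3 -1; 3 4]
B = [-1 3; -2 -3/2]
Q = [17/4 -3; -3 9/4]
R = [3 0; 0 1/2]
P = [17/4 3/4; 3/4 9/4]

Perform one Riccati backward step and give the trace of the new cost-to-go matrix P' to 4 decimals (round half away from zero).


BᵀP = [-5.7500 -5.2500; 11.6250 -1.1250]
S = R + BᵀPB = [3 0; 0 1/2] + [16.2500 -9.3750; -9.3750 36.5625] = [19.2500 -9.3750; -9.3750 37.0625]
BᵀPA = [1.5000 -15.2500; -38.2500 -16.1250]
K = S⁻¹·BᵀPA = [-0.4844 -1.1452; -1.1546 -0.7247]
A−BK = [-0.0207 0.0291; 0.2994 0.6225]
AᵀP(A−BK) = [1.5646 2.4962; 2.4962 5.0996]
P' = Q + AᵀP(A−BK) = [5.8146 -0.5038; -0.5038 7.3496]
tr(P') = 13.1642

13.1642


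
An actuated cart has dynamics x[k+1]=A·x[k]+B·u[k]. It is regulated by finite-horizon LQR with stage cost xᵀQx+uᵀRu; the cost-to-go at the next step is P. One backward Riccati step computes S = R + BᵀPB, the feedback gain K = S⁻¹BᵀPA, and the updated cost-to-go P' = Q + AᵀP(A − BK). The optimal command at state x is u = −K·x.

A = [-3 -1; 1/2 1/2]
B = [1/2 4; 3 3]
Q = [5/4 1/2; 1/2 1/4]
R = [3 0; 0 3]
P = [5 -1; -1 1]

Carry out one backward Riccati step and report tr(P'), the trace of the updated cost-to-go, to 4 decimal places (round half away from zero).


BᵀP = [-0.5000 2.5000; 17.0000 -1.0000]
S = R + BᵀPB = [3 0; 0 3] + [7.2500 5.5000; 5.5000 65.0000] = [10.2500 5.5000; 5.5000 68.0000]
BᵀPA = [2.7500 1.7500; -51.5000 -17.5000]
K = S⁻¹·BᵀPA = [0.7053 0.3228; -0.8144 -0.2835]
A−BK = [-0.0951 -0.0276; 0.8273 0.3819]
AᵀP(A−BK) = [4.3690 1.7638; 1.7638 0.7244]
P' = Q + AᵀP(A−BK) = [5.6190 2.2638; 2.2638 0.9744]
tr(P') = 6.5934

6.5934


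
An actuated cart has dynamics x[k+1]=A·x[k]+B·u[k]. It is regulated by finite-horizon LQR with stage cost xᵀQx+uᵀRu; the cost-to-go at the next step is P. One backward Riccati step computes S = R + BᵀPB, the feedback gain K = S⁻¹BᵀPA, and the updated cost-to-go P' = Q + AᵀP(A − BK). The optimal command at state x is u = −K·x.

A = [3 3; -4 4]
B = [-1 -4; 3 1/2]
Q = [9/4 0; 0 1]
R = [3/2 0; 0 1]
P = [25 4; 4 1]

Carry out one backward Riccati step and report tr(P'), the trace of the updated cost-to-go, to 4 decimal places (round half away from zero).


BᵀP = [-13.0000 -1.0000; -98.0000 -15.5000]
S = R + BᵀPB = [3/2 0; 0 1] + [10.0000 51.5000; 51.5000 384.2500] = [11.5000 51.5000; 51.5000 385.2500]
BᵀPA = [-35.0000 -43.0000; -232.0000 -356.0000]
K = S⁻¹·BᵀPA = [-0.8637 0.9944; -0.4867 -1.0570]
A−BK = [0.1893 -0.2336; -1.1656 1.5452]
AᵀP(A−BK) = [1.8451 -1.4212; -1.4212 3.4648]
P' = Q + AᵀP(A−BK) = [4.0951 -1.4212; -1.4212 4.4648]
tr(P') = 8.5599

8.5599


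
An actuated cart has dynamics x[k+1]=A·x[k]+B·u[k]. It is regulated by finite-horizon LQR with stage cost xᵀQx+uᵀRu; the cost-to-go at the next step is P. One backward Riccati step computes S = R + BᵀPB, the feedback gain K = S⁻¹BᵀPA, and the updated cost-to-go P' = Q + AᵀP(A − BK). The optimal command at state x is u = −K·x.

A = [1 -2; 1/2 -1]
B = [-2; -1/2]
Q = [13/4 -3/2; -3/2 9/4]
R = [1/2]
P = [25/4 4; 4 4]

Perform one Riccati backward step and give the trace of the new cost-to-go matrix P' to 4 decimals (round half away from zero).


6.6413

BᵀP = [-14.5000 -10.0000]
S = R + BᵀPB = [1/2] + [34.0000] = [34.5000]
BᵀPA = [-19.5000 39.0000]
K = S⁻¹·BᵀPA = [-0.5652 1.1304]
A−BK = [-0.1304 0.2609; 0.2174 -0.4348]
AᵀP(A−BK) = [0.2283 -0.4565; -0.4565 0.9130]
P' = Q + AᵀP(A−BK) = [3.4783 -1.9565; -1.9565 3.1630]
tr(P') = 6.6413


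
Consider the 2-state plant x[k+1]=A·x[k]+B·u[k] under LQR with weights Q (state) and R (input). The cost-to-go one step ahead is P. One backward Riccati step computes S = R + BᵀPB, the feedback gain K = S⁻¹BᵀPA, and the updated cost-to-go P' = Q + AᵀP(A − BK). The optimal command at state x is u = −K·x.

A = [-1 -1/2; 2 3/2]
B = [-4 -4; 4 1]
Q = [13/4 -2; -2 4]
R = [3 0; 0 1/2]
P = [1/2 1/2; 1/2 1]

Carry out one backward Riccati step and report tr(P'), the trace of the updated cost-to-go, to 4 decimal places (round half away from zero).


BᵀP = [0.0000 2.0000; -1.5000 -1.0000]
S = R + BᵀPB = [3 0; 0 1/2] + [8.0000 2.0000; 2.0000 5.0000] = [11.0000 2.0000; 2.0000 5.5000]
BᵀPA = [4.0000 3.0000; -0.5000 -0.7500]
K = S⁻¹·BᵀPA = [0.4071 0.3186; -0.2389 -0.2522]
A−BK = [-0.3274 -0.2345; 0.6106 0.4779]
AᵀP(A−BK) = [0.7522 0.5996; 0.5996 0.4801]
P' = Q + AᵀP(A−BK) = [4.0022 -1.4004; -1.4004 4.4801]
tr(P') = 8.4823

8.4823


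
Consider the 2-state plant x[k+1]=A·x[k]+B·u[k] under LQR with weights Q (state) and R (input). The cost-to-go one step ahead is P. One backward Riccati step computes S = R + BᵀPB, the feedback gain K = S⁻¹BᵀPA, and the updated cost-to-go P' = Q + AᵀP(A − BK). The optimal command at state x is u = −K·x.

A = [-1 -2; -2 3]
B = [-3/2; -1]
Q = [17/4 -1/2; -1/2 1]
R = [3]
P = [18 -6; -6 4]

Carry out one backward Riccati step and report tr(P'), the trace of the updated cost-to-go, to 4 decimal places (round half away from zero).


BᵀP = [-21.0000 5.0000]
S = R + BᵀPB = [3] + [26.5000] = [29.5000]
BᵀPA = [11.0000 57.0000]
K = S⁻¹·BᵀPA = [0.3729 1.9322]
A−BK = [-0.4407 0.8983; -1.6271 4.9322]
AᵀP(A−BK) = [5.8983 -15.2542; -15.2542 69.8644]
P' = Q + AᵀP(A−BK) = [10.1483 -15.7542; -15.7542 70.8644]
tr(P') = 81.0127

81.0127


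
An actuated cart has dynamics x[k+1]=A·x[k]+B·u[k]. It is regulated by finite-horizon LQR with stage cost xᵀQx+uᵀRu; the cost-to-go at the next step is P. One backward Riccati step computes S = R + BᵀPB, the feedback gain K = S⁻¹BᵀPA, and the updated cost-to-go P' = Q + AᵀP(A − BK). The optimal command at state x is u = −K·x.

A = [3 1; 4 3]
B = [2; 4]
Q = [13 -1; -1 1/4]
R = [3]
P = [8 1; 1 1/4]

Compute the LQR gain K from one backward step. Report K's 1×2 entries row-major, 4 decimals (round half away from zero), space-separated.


1.3091 0.5273

BᵀP = [20.0000 3.0000]
S = R + BᵀPB = [3] + [52.0000] = [55.0000]
BᵀPA = [72.0000 29.0000]
K = S⁻¹·BᵀPA = [1.3091 0.5273]
A−BK = [0.3818 -0.0545; -1.2364 0.8909]
AᵀP(A−BK) = [5.7455 2.0364; 2.0364 0.9591]
P' = Q + AᵀP(A−BK) = [18.7455 1.0364; 1.0364 1.2091]
tr(P') = 19.9545


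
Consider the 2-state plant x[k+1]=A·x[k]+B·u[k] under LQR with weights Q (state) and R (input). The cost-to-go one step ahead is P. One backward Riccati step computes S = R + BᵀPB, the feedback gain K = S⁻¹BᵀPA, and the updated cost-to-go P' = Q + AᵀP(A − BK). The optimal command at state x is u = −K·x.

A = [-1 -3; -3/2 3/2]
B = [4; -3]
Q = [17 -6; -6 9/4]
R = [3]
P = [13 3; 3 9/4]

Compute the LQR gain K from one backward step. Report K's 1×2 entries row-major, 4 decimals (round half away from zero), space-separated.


-0.3195 -0.7606

BᵀP = [43.0000 5.2500]
S = R + BᵀPB = [3] + [156.2500] = [159.2500]
BᵀPA = [-50.8750 -121.1250]
K = S⁻¹·BᵀPA = [-0.3195 -0.7606]
A−BK = [0.2779 0.0424; -2.4584 -0.7818]
AᵀP(A−BK) = [10.8097 4.2422; 4.2422 2.9352]
P' = Q + AᵀP(A−BK) = [27.8097 -1.7578; -1.7578 5.1852]
tr(P') = 32.9949


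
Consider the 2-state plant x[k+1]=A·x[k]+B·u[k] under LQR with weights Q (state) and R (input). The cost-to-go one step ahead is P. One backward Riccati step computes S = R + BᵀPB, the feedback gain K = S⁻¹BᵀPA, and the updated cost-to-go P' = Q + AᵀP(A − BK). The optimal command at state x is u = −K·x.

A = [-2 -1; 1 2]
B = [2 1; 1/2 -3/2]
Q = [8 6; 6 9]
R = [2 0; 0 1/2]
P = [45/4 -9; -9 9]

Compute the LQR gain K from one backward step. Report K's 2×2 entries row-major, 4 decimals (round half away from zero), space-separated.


-0.4374 0.0340 -0.9368 -1.2042

BᵀP = [18.0000 -13.5000; 24.7500 -22.5000]
S = R + BᵀPB = [2 0; 0 1/2] + [29.2500 38.2500; 38.2500 58.5000] = [31.2500 38.2500; 38.2500 59.0000]
BᵀPA = [-49.5000 -45.0000; -72.0000 -69.7500]
K = S⁻¹·BᵀPA = [-0.4374 0.0340; -0.9368 -1.2042]
A−BK = [-0.1885 0.1363; -0.1865 0.1767]
AᵀP(A−BK) = [0.9013 0.4773; 0.4773 0.7839]
P' = Q + AᵀP(A−BK) = [8.9013 6.4773; 6.4773 9.7839]
tr(P') = 18.6852


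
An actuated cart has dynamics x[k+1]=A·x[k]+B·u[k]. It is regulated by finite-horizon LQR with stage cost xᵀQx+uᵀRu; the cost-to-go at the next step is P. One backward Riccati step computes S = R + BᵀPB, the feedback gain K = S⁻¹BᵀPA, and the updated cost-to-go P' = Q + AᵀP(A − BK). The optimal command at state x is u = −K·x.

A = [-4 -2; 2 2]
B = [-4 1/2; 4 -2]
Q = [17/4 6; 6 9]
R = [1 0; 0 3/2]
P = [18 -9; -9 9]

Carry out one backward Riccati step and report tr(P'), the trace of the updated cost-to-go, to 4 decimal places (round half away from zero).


16.5651

BᵀP = [-108.0000 72.0000; 27.0000 -22.5000]
S = R + BᵀPB = [1 0; 0 3/2] + [720.0000 -198.0000; -198.0000 58.5000] = [721.0000 -198.0000; -198.0000 60.0000]
BᵀPA = [576.0000 360.0000; -153.0000 -99.0000]
K = S⁻¹·BᵀPA = [1.0518 0.4926; 0.9209 -0.0244]
A−BK = [-0.2533 -0.0174; -0.3654 -0.0192]
AᵀP(A−BK) = [3.0688 0.5259; 0.5259 0.2463]
P' = Q + AᵀP(A−BK) = [7.3188 6.5259; 6.5259 9.2463]
tr(P') = 16.5651


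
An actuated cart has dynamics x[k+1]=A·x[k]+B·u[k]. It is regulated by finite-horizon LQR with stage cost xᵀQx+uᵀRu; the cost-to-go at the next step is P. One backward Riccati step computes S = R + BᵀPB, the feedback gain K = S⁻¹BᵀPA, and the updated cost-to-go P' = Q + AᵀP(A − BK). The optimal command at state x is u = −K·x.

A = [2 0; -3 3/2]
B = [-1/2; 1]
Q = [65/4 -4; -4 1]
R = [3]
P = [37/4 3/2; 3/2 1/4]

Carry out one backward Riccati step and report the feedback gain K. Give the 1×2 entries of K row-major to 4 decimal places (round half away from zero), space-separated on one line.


-1.1692 -0.1846

BᵀP = [-3.1250 -0.5000]
S = R + BᵀPB = [3] + [1.0625] = [4.0625]
BᵀPA = [-4.7500 -0.7500]
K = S⁻¹·BᵀPA = [-1.1692 -0.1846]
A−BK = [1.4154 -0.0923; -1.8308 1.6846]
AᵀP(A−BK) = [15.6962 2.4981; 2.4981 0.4240]
P' = Q + AᵀP(A−BK) = [31.9462 -1.5019; -1.5019 1.4240]
tr(P') = 33.3702


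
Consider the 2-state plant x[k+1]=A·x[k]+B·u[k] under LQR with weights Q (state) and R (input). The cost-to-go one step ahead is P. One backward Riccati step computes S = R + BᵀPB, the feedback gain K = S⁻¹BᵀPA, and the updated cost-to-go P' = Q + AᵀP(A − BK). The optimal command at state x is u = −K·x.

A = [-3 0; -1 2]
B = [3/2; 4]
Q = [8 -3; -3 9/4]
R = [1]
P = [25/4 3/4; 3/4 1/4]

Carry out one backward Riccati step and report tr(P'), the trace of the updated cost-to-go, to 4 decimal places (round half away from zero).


BᵀP = [12.3750 2.1250]
S = R + BᵀPB = [1] + [27.0625] = [28.0625]
BᵀPA = [-39.2500 4.2500]
K = S⁻¹·BᵀPA = [-1.3987 0.1514]
A−BK = [-0.9020 -0.2272; 4.5947 1.3942]
AᵀP(A−BK) = [6.1024 0.9443; 0.9443 0.3563]
P' = Q + AᵀP(A−BK) = [14.1024 -2.0557; -2.0557 2.6063]
tr(P') = 16.7088

16.7088


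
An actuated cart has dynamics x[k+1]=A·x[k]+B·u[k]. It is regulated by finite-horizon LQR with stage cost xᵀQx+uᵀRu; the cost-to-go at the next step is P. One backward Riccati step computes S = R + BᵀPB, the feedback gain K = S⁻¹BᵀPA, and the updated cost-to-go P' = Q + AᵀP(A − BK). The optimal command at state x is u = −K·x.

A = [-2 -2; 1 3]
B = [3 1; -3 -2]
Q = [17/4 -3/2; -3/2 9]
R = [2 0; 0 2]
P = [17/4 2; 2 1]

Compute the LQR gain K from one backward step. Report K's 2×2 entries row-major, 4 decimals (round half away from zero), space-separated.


-0.7949 -0.3333 0.0427 -0.1111

BᵀP = [6.7500 3.0000; 0.2500 0.0000]
S = R + BᵀPB = [2 0; 0 2] + [11.2500 0.7500; 0.7500 0.2500] = [13.2500 0.7500; 0.7500 2.2500]
BᵀPA = [-10.5000 -4.5000; -0.5000 -0.5000]
K = S⁻¹·BᵀPA = [-0.7949 -0.3333; 0.0427 -0.1111]
A−BK = [0.3419 -0.8889; -1.2991 1.7778]
AᵀP(A−BK) = [1.6752 0.4444; 0.4444 0.4444]
P' = Q + AᵀP(A−BK) = [5.9252 -1.0556; -1.0556 9.4444]
tr(P') = 15.3697


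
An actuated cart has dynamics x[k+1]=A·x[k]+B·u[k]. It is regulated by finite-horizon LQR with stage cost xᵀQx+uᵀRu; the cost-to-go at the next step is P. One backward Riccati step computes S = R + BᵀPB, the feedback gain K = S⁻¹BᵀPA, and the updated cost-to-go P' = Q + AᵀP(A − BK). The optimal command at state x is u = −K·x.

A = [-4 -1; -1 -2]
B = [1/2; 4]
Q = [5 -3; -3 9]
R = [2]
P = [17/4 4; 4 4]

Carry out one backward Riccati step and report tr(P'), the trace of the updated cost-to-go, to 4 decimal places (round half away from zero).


20.3777

BᵀP = [18.1250 18.0000]
S = R + BᵀPB = [2] + [81.0625] = [83.0625]
BᵀPA = [-90.5000 -54.1250]
K = S⁻¹·BᵀPA = [-1.0895 -0.6516]
A−BK = [-3.4552 -0.6742; 3.3582 0.6065]
AᵀP(A−BK) = [5.3965 2.0286; 2.0286 0.9812]
P' = Q + AᵀP(A−BK) = [10.3965 -0.9714; -0.9714 9.9812]
tr(P') = 20.3777


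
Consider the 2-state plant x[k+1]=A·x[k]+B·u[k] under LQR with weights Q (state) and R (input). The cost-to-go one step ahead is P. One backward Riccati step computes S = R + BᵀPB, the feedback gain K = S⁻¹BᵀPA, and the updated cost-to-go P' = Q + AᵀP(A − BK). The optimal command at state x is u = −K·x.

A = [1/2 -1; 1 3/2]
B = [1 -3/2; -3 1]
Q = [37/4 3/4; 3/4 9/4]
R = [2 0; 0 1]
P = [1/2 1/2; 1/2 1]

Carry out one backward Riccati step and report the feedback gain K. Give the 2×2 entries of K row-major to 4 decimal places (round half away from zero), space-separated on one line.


-0.3707 -0.3000 -0.1512 0.2000

BᵀP = [-1.0000 -2.5000; -0.2500 0.2500]
S = R + BᵀPB = [2 0; 0 1] + [6.5000 -1.0000; -1.0000 0.6250] = [8.5000 -1.0000; -1.0000 1.6250]
BᵀPA = [-3.0000 -2.7500; 0.1250 0.6250]
K = S⁻¹·BᵀPA = [-0.3707 -0.3000; -0.1512 0.2000]
A−BK = [0.6439 -0.4000; 0.0390 0.4000]
AᵀP(A−BK) = [0.5317 0.2000; 0.2000 0.3000]
P' = Q + AᵀP(A−BK) = [9.7817 0.9500; 0.9500 2.5500]
tr(P') = 12.3317


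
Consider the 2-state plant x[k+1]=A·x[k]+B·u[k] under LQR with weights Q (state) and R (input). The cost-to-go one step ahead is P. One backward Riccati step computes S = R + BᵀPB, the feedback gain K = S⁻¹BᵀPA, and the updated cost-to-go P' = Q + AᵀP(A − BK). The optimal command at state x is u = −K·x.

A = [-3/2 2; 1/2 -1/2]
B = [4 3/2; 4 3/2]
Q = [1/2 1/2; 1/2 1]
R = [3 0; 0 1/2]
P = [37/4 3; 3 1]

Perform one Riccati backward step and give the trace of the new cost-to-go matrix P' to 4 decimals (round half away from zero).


1.9541

BᵀP = [49.0000 16.0000; 18.3750 6.0000]
S = R + BᵀPB = [3 0; 0 1/2] + [260.0000 97.5000; 97.5000 36.5625] = [263.0000 97.5000; 97.5000 37.0625]
BᵀPA = [-65.5000 90.0000; -24.5625 33.7500]
K = S⁻¹·BᵀPA = [-0.1358 0.1866; -0.3055 0.4198]
A−BK = [-0.4986 0.6240; 1.5014 -1.8760]
AᵀP(A−BK) = [0.1642 -0.2179; -0.2179 0.2899]
P' = Q + AᵀP(A−BK) = [0.6642 0.2821; 0.2821 1.2899]
tr(P') = 1.9541


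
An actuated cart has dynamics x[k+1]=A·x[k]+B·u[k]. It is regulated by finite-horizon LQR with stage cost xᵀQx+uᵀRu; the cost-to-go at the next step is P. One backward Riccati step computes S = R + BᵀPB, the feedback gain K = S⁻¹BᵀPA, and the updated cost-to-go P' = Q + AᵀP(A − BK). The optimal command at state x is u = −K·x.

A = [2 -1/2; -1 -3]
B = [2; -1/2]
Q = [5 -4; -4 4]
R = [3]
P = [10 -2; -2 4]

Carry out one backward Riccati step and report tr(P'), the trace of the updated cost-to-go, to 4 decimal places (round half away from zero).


BᵀP = [21.0000 -6.0000]
S = R + BᵀPB = [3] + [45.0000] = [48.0000]
BᵀPA = [48.0000 7.5000]
K = S⁻¹·BᵀPA = [1.0000 0.1563]
A−BK = [0.0000 -0.8125; -0.5000 -2.9219]
AᵀP(A−BK) = [4.0000 5.5000; 5.5000 31.3281]
P' = Q + AᵀP(A−BK) = [9.0000 1.5000; 1.5000 35.3281]
tr(P') = 44.3281

44.3281


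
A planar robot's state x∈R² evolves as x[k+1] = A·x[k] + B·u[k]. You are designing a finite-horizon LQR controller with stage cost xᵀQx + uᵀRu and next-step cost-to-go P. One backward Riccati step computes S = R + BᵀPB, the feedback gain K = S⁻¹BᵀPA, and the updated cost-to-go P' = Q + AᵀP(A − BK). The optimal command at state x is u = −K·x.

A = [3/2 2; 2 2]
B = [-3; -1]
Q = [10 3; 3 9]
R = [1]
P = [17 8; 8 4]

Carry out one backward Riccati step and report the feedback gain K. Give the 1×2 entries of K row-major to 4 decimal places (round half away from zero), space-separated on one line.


-0.7015 -0.8447

BᵀP = [-59.0000 -28.0000]
S = R + BᵀPB = [1] + [205.0000] = [206.0000]
BᵀPA = [-144.5000 -174.0000]
K = S⁻¹·BᵀPA = [-0.7015 -0.8447]
A−BK = [-0.6044 -0.5340; 1.2985 1.1553]
AᵀP(A−BK) = [0.8896 0.9466; 0.9466 1.0291]
P' = Q + AᵀP(A−BK) = [10.8896 3.9466; 3.9466 10.0291]
tr(P') = 20.9187


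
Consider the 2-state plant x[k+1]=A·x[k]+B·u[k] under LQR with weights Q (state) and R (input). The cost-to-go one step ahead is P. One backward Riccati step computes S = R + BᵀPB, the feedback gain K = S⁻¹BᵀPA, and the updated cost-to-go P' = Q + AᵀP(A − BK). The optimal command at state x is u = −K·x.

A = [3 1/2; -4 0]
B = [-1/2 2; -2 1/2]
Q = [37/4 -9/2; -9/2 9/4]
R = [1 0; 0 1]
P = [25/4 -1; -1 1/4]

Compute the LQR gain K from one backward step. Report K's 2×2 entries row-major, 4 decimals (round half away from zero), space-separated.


BᵀP = [-1.1250 0.0000; 12.0000 -1.8750]
S = R + BᵀPB = [1 0; 0 1] + [0.5625 -2.2500; -2.2500 23.0625] = [1.5625 -2.2500; -2.2500 24.0625]
BᵀPA = [-3.3750 -0.5625; 43.5000 6.0000]
K = S⁻¹·BᵀPA = [0.5122 -0.0011; 1.8557 0.2492]
A−BK = [-0.4553 0.0010; -3.9035 -0.1268]
AᵀP(A−BK) = [5.2563 0.5290; 0.5290 0.0664]
P' = Q + AᵀP(A−BK) = [14.5063 -3.9710; -3.9710 2.3164]
tr(P') = 16.8227

0.5122 -0.0011 1.8557 0.2492


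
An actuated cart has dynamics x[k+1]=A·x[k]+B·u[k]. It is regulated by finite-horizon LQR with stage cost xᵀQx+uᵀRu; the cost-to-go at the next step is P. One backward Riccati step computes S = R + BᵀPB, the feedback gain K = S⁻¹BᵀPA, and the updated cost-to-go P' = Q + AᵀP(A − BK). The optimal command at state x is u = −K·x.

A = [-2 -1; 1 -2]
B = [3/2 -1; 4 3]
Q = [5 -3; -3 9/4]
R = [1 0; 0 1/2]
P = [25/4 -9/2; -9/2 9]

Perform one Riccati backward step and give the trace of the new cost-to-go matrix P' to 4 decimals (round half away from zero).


BᵀP = [-8.6250 29.2500; -19.7500 31.5000]
S = R + BᵀPB = [1 0; 0 1/2] + [104.0625 96.3750; 96.3750 114.2500] = [105.0625 96.3750; 96.3750 114.7500]
BᵀPA = [46.5000 -49.8750; 71.0000 -43.2500]
K = S⁻¹·BᵀPA = [-0.5444 -0.5618; 1.0760 0.0949]
A−BK = [-0.1075 -0.0624; -0.0503 -0.0376]
AᵀP(A−BK) = [0.9215 0.3835; 0.3835 0.3361]
P' = Q + AᵀP(A−BK) = [5.9215 -2.6165; -2.6165 2.5861]
tr(P') = 8.5076

8.5076


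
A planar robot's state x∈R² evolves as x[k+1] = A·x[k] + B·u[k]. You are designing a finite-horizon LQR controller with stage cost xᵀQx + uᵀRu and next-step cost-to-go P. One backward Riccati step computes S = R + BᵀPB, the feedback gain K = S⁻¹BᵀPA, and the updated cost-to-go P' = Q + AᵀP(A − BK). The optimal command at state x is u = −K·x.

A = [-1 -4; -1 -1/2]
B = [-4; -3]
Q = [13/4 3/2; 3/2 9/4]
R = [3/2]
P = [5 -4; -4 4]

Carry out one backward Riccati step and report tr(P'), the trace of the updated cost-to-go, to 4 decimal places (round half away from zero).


BᵀP = [-8.0000 4.0000]
S = R + BᵀPB = [3/2] + [20.0000] = [21.5000]
BᵀPA = [4.0000 30.0000]
K = S⁻¹·BᵀPA = [0.1860 1.3953]
A−BK = [-0.2558 1.5814; -0.4419 3.6860]
AᵀP(A−BK) = [0.2558 -1.5814; -1.5814 23.1395]
P' = Q + AᵀP(A−BK) = [3.5058 -0.0814; -0.0814 25.3895]
tr(P') = 28.8953

28.8953


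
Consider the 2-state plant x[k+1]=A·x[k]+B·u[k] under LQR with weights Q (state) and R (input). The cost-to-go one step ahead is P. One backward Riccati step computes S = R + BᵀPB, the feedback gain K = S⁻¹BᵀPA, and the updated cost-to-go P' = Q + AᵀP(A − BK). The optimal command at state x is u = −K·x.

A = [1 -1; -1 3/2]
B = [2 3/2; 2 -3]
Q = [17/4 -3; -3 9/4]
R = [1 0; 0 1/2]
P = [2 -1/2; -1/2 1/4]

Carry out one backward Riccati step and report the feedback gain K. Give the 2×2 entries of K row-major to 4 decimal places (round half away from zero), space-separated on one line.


0.1486 -0.1033 0.4348 -0.5217

BᵀP = [3.0000 -0.5000; 4.5000 -1.5000]
S = R + BᵀPB = [1 0; 0 1/2] + [5.0000 6.0000; 6.0000 11.2500] = [6.0000 6.0000; 6.0000 11.7500]
BᵀPA = [3.5000 -3.7500; 6.0000 -6.7500]
K = S⁻¹·BᵀPA = [0.1486 -0.1033; 0.4348 -0.5217]
A−BK = [0.0507 -0.0109; 0.0072 0.1413]
AᵀP(A−BK) = [0.1214 -0.1332; -0.1332 0.1535]
P' = Q + AᵀP(A−BK) = [4.3714 -3.1332; -3.1332 2.4035]
tr(P') = 6.7749


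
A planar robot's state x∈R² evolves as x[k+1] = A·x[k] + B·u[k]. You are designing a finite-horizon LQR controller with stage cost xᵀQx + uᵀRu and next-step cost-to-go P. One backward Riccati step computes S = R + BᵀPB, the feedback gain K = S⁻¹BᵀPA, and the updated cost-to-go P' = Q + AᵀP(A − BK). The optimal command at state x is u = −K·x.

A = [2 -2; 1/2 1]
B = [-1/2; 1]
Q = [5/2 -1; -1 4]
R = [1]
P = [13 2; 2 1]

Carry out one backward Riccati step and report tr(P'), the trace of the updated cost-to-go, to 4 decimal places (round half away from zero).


57.9038

BᵀP = [-4.5000 0.0000]
S = R + BᵀPB = [1] + [2.2500] = [3.2500]
BᵀPA = [-9.0000 9.0000]
K = S⁻¹·BᵀPA = [-2.7692 2.7692]
A−BK = [0.6154 -0.6154; 3.2692 -1.7692]
AᵀP(A−BK) = [31.3269 -24.5769; -24.5769 20.0769]
P' = Q + AᵀP(A−BK) = [33.8269 -25.5769; -25.5769 24.0769]
tr(P') = 57.9038


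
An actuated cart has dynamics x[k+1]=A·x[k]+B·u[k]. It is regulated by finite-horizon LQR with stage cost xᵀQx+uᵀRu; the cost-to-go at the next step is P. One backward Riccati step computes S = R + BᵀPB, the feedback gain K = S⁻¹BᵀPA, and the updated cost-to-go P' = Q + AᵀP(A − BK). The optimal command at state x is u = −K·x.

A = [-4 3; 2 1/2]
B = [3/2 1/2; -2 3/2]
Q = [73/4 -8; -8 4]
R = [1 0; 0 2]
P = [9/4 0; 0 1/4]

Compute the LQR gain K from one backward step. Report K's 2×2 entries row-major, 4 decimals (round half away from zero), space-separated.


BᵀP = [3.3750 -0.5000; 1.1250 0.3750]
S = R + BᵀPB = [1 0; 0 2] + [6.0625 0.9375; 0.9375 1.1250] = [7.0625 0.9375; 0.9375 3.1250]
BᵀPA = [-14.5000 9.8750; -3.7500 3.5625]
K = S⁻¹·BᵀPA = [-1.9724 1.2986; -0.6083 0.7504]
A−BK = [-0.7373 0.6769; -1.0323 1.9716]
AᵀP(A−BK) = [6.1198 -5.1060; -5.1060 4.8153]
P' = Q + AᵀP(A−BK) = [24.3698 -13.1060; -13.1060 8.8153]
tr(P') = 33.1851

-1.9724 1.2986 -0.6083 0.7504


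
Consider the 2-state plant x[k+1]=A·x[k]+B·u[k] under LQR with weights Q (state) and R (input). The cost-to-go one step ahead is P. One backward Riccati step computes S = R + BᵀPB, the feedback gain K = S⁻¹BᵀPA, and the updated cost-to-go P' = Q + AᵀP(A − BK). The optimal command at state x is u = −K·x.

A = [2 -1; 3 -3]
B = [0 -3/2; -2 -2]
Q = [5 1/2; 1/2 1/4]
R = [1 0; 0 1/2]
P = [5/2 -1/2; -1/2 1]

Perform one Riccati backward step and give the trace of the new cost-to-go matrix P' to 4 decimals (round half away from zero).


6.8798

BᵀP = [1.0000 -2.0000; -2.7500 -1.2500]
S = R + BᵀPB = [1 0; 0 1/2] + [4.0000 2.5000; 2.5000 6.6250] = [5.0000 2.5000; 2.5000 7.1250]
BᵀPA = [-4.0000 5.0000; -9.2500 6.5000]
K = S⁻¹·BᵀPA = [-0.1830 0.6596; -1.2340 0.6809]
A−BK = [0.1489 0.0213; 0.1660 -0.3191]
AᵀP(A−BK) = [0.8532 -0.5638; -0.5638 0.7766]
P' = Q + AᵀP(A−BK) = [5.8532 -0.0638; -0.0638 1.0266]
tr(P') = 6.8798


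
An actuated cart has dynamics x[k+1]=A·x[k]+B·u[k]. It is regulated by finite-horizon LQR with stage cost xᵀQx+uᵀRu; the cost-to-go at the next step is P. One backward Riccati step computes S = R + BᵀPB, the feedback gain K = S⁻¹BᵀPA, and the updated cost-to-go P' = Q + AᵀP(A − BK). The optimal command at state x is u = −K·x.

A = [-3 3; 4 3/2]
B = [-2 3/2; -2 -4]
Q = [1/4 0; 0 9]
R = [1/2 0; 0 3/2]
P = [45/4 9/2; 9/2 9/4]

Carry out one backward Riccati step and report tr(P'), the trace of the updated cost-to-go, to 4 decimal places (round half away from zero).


12.3005

BᵀP = [-31.5000 -13.5000; -1.1250 -2.2500]
S = R + BᵀPB = [1/2 0; 0 3/2] + [90.0000 6.7500; 6.7500 7.3125] = [90.5000 6.7500; 6.7500 8.8125]
BᵀPA = [40.5000 -114.7500; -5.6250 -6.7500]
K = S⁻¹·BᵀPA = [0.5251 -1.2842; -1.0405 0.2177]
A−BK = [-0.3890 0.1051; 0.8882 -0.1977]
AᵀP(A−BK) = [2.1297 -0.7658; -0.7658 0.9209]
P' = Q + AᵀP(A−BK) = [2.3797 -0.7658; -0.7658 9.9209]
tr(P') = 12.3005


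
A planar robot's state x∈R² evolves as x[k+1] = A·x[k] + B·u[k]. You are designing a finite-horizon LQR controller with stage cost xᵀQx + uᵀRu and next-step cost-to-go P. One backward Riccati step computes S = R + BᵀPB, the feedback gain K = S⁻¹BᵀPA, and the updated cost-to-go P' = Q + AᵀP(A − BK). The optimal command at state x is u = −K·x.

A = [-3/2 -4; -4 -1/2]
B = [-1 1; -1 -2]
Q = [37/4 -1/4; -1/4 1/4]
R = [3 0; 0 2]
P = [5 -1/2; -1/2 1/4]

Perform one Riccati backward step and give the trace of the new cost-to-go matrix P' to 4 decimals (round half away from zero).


28.9658

BᵀP = [-4.5000 0.2500; 6.0000 -1.0000]
S = R + BᵀPB = [3 0; 0 2] + [4.2500 -5.0000; -5.0000 8.0000] = [7.2500 -5.0000; -5.0000 10.0000]
BᵀPA = [5.7500 17.8750; -5.0000 -23.5000]
K = S⁻¹·BᵀPA = [0.6842 1.2895; -0.1579 -1.7053]
A−BK = [-0.6579 -1.0053; -3.6316 -2.6211]
AᵀP(A−BK) = [4.5263 6.1842; 6.1842 14.9395]
P' = Q + AᵀP(A−BK) = [13.7763 5.9342; 5.9342 15.1895]
tr(P') = 28.9658


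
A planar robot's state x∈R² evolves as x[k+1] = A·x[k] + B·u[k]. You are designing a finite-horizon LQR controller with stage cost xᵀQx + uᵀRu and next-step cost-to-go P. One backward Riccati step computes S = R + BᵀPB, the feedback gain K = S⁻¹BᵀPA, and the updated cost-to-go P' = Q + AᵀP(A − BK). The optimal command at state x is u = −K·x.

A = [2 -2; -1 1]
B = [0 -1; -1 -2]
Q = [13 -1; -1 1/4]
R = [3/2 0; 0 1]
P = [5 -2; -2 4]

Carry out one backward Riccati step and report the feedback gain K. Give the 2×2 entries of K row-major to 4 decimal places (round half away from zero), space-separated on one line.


2.1463 -2.1463 -0.6341 0.6341

BᵀP = [2.0000 -4.0000; -1.0000 -6.0000]
S = R + BᵀPB = [3/2 0; 0 1] + [4.0000 6.0000; 6.0000 13.0000] = [5.5000 6.0000; 6.0000 14.0000]
BᵀPA = [8.0000 -8.0000; 4.0000 -4.0000]
K = S⁻¹·BᵀPA = [2.1463 -2.1463; -0.6341 0.6341]
A−BK = [1.3659 -1.3659; -0.1220 0.1220]
AᵀP(A−BK) = [17.3659 -17.3659; -17.3659 17.3659]
P' = Q + AᵀP(A−BK) = [30.3659 -18.3659; -18.3659 17.6159]
tr(P') = 47.9817


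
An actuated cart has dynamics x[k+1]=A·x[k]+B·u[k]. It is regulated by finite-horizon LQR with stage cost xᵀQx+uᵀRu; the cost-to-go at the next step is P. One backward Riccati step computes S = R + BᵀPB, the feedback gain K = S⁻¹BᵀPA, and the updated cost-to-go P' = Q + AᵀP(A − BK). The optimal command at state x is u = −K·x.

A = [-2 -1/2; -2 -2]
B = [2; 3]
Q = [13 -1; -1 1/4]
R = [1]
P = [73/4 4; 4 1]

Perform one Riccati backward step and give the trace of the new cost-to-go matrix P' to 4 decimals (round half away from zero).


14.3845

BᵀP = [48.5000 11.0000]
S = R + BᵀPB = [1] + [130.0000] = [131.0000]
BᵀPA = [-119.0000 -46.2500]
K = S⁻¹·BᵀPA = [-0.9084 -0.3531]
A−BK = [-0.1832 0.2061; 0.7252 -0.9408]
AᵀP(A−BK) = [0.9008 0.2366; 0.2366 0.2338]
P' = Q + AᵀP(A−BK) = [13.9008 -0.7634; -0.7634 0.4838]
tr(P') = 14.3845


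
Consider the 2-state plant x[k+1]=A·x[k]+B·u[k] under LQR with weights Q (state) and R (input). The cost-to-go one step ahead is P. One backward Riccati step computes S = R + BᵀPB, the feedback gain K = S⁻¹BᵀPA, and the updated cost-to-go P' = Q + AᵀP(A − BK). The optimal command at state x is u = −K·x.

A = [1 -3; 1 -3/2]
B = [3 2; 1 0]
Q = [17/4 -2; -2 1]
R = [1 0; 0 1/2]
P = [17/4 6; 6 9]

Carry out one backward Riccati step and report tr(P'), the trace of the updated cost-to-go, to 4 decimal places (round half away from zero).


6.7936

BᵀP = [18.7500 27.0000; 8.5000 12.0000]
S = R + BᵀPB = [1 0; 0 1/2] + [83.2500 37.5000; 37.5000 17.0000] = [84.2500 37.5000; 37.5000 17.5000]
BᵀPA = [45.7500 -96.7500; 20.5000 -43.5000]
K = S⁻¹·BᵀPA = [0.4679 -0.9083; 0.1688 -0.5394]
A−BK = [-0.7413 0.8037; 0.5321 -0.5917]
AᵀP(A−BK) = [0.3835 -0.6385; -0.6385 1.1601]
P' = Q + AᵀP(A−BK) = [4.6335 -2.6385; -2.6385 2.1601]
tr(P') = 6.7936


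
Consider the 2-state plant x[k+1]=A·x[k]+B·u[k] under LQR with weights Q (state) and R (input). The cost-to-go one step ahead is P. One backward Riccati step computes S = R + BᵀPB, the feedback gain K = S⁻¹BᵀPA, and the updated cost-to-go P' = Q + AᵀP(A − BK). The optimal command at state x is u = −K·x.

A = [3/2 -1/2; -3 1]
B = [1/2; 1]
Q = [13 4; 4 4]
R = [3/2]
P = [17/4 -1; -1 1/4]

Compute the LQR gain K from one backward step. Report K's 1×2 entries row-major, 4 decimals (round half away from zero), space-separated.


BᵀP = [1.1250 -0.2500]
S = R + BᵀPB = [3/2] + [0.3125] = [1.8125]
BᵀPA = [2.4375 -0.8125]
K = S⁻¹·BᵀPA = [1.3448 -0.4483]
A−BK = [0.8276 -0.2759; -4.3448 1.4483]
AᵀP(A−BK) = [17.5345 -5.8448; -5.8448 1.9483]
P' = Q + AᵀP(A−BK) = [30.5345 -1.8448; -1.8448 5.9483]
tr(P') = 36.4828

1.3448 -0.4483


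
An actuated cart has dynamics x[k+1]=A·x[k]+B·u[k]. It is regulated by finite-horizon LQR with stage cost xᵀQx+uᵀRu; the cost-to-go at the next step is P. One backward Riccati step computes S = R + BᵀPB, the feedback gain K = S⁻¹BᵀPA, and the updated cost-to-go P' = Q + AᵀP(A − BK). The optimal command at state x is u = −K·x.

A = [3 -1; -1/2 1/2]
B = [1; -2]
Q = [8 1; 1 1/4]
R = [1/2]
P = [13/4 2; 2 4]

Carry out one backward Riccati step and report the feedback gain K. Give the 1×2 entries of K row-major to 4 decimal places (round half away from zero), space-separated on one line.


0.0638 -0.1915

BᵀP = [-0.7500 -6.0000]
S = R + BᵀPB = [1/2] + [11.2500] = [11.7500]
BᵀPA = [0.7500 -2.2500]
K = S⁻¹·BᵀPA = [0.0638 -0.1915]
A−BK = [2.9362 -0.8085; -0.3723 0.1170]
AᵀP(A−BK) = [24.2021 -6.6064; -6.6064 1.8191]
P' = Q + AᵀP(A−BK) = [32.2021 -5.6064; -5.6064 2.0691]
tr(P') = 34.2713


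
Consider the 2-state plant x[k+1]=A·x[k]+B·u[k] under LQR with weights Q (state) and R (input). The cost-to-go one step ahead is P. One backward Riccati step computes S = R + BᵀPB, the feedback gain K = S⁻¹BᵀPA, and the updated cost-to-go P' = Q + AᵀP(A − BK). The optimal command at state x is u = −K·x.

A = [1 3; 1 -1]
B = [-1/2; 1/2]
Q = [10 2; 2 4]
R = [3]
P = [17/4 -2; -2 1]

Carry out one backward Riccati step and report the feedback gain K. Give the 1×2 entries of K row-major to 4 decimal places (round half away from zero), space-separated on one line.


BᵀP = [-3.1250 1.5000]
S = R + BᵀPB = [3] + [2.3125] = [5.3125]
BᵀPA = [-1.6250 -10.8750]
K = S⁻¹·BᵀPA = [-0.3059 -2.0471]
A−BK = [0.8471 1.9765; 1.1529 0.0235]
AᵀP(A−BK) = [0.7529 4.4235; 4.4235 28.9882]
P' = Q + AᵀP(A−BK) = [10.7529 6.4235; 6.4235 32.9882]
tr(P') = 43.7412

-0.3059 -2.0471


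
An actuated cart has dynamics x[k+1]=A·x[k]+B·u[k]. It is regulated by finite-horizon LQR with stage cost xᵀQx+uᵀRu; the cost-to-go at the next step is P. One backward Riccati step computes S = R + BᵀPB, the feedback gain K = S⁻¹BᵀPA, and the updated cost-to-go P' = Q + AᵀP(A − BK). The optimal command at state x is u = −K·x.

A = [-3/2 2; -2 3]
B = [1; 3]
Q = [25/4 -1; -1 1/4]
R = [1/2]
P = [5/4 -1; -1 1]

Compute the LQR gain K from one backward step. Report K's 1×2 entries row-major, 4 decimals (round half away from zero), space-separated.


BᵀP = [-1.7500 2.0000]
S = R + BᵀPB = [1/2] + [4.2500] = [4.7500]
BᵀPA = [-1.3750 2.5000]
K = S⁻¹·BᵀPA = [-0.2895 0.5263]
A−BK = [-1.2105 1.4737; -1.1316 1.4211]
AᵀP(A−BK) = [0.4145 -0.5263; -0.5263 0.6842]
P' = Q + AᵀP(A−BK) = [6.6645 -1.5263; -1.5263 0.9342]
tr(P') = 7.5987

-0.2895 0.5263
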